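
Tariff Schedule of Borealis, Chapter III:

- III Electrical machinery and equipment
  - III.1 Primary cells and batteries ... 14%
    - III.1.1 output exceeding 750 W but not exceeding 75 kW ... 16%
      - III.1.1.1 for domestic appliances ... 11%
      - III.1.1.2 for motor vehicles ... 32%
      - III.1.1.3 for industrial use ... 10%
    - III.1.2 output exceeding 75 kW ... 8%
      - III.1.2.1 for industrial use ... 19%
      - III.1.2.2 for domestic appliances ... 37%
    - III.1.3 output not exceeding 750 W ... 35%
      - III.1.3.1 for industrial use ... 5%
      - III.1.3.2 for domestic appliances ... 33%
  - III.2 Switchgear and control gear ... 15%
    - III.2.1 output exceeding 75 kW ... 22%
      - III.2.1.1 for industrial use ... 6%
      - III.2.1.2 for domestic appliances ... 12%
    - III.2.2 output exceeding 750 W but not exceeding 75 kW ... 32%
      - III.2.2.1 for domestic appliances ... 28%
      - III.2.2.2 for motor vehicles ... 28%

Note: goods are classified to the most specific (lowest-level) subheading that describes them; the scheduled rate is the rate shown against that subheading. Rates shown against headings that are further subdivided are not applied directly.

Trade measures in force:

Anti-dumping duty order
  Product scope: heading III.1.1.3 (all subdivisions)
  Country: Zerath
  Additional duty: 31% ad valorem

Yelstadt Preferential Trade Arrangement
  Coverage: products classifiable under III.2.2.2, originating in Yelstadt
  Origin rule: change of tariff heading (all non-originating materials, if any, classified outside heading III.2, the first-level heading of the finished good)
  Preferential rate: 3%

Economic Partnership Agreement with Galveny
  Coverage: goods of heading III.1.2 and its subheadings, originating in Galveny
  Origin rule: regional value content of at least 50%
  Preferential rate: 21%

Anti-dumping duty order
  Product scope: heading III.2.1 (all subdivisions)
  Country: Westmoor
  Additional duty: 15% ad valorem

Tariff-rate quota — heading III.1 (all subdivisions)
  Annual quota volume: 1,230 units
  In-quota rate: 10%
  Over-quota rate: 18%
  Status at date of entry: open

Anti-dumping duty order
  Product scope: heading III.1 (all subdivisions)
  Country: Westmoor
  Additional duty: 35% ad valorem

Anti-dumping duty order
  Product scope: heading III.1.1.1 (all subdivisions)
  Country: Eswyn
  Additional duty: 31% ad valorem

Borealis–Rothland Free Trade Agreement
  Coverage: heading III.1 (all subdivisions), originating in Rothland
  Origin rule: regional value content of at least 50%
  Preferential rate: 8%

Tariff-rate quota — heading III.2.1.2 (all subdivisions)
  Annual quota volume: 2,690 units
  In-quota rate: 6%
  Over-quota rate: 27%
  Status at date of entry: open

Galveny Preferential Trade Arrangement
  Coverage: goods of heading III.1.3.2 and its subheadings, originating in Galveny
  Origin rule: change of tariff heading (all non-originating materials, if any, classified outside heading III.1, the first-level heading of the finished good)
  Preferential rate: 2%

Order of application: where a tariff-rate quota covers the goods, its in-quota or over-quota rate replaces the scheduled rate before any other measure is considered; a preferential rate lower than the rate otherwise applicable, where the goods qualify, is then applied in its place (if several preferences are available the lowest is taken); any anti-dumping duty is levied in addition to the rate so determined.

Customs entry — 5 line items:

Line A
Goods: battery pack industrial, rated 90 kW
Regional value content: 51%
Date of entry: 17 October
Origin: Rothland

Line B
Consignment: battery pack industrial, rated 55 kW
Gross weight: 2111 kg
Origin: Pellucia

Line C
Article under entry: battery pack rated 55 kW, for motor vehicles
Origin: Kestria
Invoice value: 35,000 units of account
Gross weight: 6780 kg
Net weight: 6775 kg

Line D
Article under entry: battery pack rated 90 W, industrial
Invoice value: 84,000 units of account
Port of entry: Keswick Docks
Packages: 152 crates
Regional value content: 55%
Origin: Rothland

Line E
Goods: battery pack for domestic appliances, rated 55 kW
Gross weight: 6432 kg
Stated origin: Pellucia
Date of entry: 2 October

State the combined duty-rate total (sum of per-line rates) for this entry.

46%

Line A: battery pack → III.1; rated 90 kW → III.1.2; industrial → III.1.2.1. Scheduled 19%. quota on III.1 open → in-quota 10%; Rothland agreement on III.1: RVC ≥ 50% → 8% available; preferential 8%. → 8%.
Line B: battery pack → III.1; rated 55 kW → III.1.1; industrial → III.1.1.3. Scheduled 10%. quota on III.1 open → in-quota 10%. → 10%.
Line C: battery pack → III.1; rated 55 kW → III.1.1; for motor vehicles → III.1.1.2. Scheduled 32%. quota on III.1 open → in-quota 10%. → 10%.
Line D: battery pack → III.1; rated 90 W → III.1.3; industrial → III.1.3.1. Scheduled 5%. quota on III.1 open → in-quota 10%; Rothland agreement on III.1: RVC ≥ 50% → 8% available; preferential 8%. → 8%.
Line E: battery pack → III.1; rated 55 kW → III.1.1; for domestic appliances → III.1.1.1. Scheduled 11%. quota on III.1 open → in-quota 10%. → 10%.
Sum: 8% + 10% + 10% + 8% + 10% = 46%.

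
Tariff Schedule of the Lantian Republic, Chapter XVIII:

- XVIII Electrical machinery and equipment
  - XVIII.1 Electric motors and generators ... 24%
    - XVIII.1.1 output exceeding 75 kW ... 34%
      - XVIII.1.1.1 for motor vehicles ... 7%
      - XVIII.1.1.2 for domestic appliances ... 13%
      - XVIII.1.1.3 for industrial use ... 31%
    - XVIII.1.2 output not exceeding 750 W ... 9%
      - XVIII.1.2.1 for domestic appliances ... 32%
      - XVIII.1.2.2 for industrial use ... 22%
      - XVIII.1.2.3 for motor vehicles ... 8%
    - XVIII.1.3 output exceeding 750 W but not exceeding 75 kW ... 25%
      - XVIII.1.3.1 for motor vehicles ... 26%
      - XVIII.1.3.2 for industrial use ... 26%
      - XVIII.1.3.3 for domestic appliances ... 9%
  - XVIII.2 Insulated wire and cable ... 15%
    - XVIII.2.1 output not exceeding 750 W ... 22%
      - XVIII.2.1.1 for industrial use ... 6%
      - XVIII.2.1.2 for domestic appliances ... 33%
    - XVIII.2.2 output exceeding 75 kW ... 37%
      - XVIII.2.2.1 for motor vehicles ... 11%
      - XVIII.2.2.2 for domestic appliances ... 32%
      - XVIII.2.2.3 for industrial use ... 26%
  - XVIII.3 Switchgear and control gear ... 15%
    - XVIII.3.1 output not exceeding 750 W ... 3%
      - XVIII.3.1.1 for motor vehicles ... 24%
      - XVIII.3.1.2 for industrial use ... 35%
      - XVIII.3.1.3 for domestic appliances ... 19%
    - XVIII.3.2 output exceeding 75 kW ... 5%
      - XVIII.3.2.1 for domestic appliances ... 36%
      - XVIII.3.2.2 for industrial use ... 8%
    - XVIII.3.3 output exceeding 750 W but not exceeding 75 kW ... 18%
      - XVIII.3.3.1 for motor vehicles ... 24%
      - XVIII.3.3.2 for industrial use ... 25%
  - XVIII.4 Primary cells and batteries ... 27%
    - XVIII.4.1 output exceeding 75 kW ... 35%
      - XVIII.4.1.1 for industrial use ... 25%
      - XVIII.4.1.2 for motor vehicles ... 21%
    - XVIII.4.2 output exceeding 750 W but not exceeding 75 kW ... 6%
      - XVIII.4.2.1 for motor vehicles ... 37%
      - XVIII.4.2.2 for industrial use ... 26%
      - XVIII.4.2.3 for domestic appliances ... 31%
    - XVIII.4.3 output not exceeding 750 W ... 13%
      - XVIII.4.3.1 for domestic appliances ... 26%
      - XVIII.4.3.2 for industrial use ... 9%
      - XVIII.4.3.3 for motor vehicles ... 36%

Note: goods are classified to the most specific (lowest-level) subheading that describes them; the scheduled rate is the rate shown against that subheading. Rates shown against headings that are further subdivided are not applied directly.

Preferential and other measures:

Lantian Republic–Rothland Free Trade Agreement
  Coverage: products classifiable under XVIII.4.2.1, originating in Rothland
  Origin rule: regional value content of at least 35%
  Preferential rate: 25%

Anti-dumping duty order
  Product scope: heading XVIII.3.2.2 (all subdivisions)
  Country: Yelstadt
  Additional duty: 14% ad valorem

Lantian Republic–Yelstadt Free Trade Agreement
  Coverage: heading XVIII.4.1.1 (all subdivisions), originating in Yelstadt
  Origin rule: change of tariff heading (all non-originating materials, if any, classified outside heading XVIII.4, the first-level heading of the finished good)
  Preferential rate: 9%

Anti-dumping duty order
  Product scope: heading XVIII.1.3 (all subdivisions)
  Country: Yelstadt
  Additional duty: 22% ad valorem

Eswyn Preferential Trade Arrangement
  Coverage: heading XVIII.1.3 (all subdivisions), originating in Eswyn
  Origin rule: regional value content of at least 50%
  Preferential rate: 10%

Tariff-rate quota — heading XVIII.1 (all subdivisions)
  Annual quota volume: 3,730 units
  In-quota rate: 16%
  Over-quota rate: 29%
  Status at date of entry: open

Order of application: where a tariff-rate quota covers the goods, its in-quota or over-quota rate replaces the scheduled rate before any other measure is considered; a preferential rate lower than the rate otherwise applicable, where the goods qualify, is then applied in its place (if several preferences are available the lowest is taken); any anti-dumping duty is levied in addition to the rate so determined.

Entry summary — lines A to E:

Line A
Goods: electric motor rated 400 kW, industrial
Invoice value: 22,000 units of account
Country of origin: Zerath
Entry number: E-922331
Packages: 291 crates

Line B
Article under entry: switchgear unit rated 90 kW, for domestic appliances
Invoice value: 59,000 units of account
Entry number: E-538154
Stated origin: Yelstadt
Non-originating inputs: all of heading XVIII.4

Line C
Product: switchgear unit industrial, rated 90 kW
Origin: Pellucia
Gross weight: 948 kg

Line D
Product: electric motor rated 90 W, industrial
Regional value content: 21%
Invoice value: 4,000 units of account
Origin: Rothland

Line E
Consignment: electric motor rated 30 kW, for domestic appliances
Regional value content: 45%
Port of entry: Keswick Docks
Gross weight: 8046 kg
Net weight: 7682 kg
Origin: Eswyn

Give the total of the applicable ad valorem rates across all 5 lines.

Line A: electric motor → XVIII.1; rated 400 kW → XVIII.1.1; industrial → XVIII.1.1.3. Scheduled 31%. quota on XVIII.1 open → in-quota 16%. → 16%.
Line B: switchgear unit → XVIII.3; rated 90 kW → XVIII.3.2; for domestic appliances → XVIII.3.2.1. Scheduled 36%. Yelstadt agreement on XVIII.4.1.1: XVIII.3.2.1 not covered. → 36%.
Line C: switchgear unit → XVIII.3; rated 90 kW → XVIII.3.2; industrial → XVIII.3.2.2. Scheduled 8%. No special measure applies. → 8%.
Line D: electric motor → XVIII.1; rated 90 W → XVIII.1.2; industrial → XVIII.1.2.2. Scheduled 22%. quota on XVIII.1 open → in-quota 16%; Rothland agreement on XVIII.4.2.1: XVIII.1.2.2 not covered. → 16%.
Line E: electric motor → XVIII.1; rated 30 kW → XVIII.1.3; for domestic appliances → XVIII.1.3.3. Scheduled 9%. quota on XVIII.1 open → in-quota 16%; Eswyn agreement on XVIII.1.3: RVC < 50%. → 16%.
Sum: 16% + 36% + 8% + 16% + 16% = 92%.

92%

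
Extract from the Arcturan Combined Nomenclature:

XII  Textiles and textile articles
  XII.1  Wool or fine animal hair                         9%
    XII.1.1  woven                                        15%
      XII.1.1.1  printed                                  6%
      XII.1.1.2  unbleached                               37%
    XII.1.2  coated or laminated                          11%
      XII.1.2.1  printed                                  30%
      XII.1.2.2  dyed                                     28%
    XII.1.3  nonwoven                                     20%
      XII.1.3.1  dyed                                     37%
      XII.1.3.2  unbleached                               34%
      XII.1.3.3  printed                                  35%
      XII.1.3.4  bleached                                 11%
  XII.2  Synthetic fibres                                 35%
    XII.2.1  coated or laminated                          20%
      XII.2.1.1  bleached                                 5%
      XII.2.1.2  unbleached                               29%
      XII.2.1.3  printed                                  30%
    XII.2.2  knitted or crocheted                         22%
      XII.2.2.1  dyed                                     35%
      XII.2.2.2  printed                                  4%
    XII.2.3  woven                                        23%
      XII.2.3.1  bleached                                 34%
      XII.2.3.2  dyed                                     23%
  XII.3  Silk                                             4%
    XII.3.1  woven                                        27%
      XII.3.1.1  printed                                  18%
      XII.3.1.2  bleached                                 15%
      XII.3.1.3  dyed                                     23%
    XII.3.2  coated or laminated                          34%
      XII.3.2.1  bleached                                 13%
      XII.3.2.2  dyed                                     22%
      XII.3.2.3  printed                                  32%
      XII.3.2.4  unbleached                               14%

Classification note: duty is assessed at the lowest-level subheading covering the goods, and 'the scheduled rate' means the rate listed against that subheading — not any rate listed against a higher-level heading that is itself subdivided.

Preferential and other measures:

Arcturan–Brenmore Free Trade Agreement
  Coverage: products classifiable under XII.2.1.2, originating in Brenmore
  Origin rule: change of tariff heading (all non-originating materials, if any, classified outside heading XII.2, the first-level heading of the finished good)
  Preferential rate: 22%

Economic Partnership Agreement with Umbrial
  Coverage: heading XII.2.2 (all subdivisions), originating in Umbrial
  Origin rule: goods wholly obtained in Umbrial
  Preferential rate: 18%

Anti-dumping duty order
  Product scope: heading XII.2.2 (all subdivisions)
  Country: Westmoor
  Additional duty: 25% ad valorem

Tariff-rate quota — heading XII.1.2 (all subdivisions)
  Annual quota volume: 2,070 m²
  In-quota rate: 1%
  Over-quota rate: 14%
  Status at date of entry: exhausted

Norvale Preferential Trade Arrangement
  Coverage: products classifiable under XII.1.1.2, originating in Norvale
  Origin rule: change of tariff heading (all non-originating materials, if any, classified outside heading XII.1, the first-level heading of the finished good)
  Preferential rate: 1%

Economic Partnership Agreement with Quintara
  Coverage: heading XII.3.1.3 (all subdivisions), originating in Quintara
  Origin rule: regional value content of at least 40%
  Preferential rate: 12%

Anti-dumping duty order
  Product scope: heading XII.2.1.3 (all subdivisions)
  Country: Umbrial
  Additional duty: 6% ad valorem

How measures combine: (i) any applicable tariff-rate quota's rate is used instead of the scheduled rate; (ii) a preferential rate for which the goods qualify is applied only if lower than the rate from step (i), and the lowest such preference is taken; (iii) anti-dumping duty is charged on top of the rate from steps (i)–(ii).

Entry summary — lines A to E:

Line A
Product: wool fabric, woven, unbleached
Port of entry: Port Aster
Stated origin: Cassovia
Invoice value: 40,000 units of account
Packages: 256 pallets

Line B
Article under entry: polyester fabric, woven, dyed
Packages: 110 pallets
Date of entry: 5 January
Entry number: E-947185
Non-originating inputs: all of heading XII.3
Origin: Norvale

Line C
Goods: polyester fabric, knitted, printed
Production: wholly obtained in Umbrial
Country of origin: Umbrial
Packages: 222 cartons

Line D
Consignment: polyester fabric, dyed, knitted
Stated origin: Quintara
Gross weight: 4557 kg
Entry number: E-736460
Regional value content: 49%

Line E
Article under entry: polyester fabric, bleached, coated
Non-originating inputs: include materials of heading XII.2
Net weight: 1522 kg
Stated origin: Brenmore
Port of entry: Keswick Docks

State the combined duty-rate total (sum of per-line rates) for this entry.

104%

Line A: wool → XII.1; woven → XII.1.1; unbleached → XII.1.1.2. Scheduled 37%. No special measure applies. → 37%.
Line B: polyester → XII.2; woven → XII.2.3; dyed → XII.2.3.2. Scheduled 23%. Norvale agreement on XII.1.1.2: XII.2.3.2 not covered. → 23%.
Line C: polyester → XII.2; knitted → XII.2.2; printed → XII.2.2.2. Scheduled 4%. Umbrial agreement on XII.2.2: wholly obtained → 18% available; preference 18% not lower than 4% → no reduction. → 4%.
Line D: polyester → XII.2; knitted → XII.2.2; dyed → XII.2.2.1. Scheduled 35%. Quintara agreement on XII.3.1.3: XII.2.2.1 not covered. → 35%.
Line E: polyester → XII.2; coated → XII.2.1; bleached → XII.2.1.1. Scheduled 5%. Brenmore agreement on XII.2.1.2: XII.2.1.1 not covered. → 5%.
Sum: 37% + 23% + 4% + 35% + 5% = 104%.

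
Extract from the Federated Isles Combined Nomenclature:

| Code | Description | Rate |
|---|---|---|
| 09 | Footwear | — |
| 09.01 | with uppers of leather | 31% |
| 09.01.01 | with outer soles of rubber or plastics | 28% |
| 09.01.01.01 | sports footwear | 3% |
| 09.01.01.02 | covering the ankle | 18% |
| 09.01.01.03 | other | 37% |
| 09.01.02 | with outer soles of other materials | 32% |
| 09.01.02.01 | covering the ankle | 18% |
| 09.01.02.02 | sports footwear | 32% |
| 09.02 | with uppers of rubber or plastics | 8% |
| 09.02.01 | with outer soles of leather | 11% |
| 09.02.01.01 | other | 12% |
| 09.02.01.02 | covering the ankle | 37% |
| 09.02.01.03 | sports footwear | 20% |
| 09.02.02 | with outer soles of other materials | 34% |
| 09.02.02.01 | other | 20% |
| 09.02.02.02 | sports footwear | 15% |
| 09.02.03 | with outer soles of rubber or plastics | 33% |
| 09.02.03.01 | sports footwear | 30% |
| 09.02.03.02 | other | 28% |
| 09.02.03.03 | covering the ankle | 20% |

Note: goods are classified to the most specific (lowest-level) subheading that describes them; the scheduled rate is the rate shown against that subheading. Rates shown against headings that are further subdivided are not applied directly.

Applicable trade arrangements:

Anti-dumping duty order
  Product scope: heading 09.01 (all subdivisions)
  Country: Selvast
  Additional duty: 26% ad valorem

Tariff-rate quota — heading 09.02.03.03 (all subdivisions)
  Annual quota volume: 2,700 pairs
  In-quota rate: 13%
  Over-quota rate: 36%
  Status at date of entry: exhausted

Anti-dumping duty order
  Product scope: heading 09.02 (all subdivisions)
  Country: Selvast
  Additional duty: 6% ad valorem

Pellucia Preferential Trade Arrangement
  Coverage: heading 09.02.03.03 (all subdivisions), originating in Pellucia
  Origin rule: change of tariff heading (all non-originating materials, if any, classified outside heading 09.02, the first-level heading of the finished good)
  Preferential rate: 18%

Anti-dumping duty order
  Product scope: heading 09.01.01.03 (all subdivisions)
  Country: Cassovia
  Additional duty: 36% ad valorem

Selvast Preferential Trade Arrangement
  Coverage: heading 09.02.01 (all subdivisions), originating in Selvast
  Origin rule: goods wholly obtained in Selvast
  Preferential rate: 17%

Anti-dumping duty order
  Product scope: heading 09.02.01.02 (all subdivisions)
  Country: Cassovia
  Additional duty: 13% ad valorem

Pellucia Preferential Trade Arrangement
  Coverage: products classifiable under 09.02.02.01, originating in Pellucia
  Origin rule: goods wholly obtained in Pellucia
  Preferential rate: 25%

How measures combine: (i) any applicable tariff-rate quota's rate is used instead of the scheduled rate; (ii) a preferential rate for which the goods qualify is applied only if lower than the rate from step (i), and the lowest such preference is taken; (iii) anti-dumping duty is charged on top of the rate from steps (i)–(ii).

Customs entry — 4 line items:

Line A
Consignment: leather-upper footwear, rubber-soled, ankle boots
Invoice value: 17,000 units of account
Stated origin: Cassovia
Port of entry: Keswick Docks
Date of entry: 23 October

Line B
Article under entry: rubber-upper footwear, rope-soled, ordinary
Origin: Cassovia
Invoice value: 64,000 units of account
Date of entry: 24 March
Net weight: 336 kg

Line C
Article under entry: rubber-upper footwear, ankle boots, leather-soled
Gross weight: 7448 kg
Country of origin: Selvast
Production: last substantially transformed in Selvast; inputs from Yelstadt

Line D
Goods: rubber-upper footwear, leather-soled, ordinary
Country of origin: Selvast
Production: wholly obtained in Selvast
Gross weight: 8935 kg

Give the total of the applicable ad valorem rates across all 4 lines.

Line A: leather-upper → 09.01; rubber-soled → 09.01.01; ankle boots → 09.01.01.02. Scheduled 18%. No special measure applies. → 18%.
Line B: rubber-upper → 09.02; rope-soled → 09.02.02; ordinary → 09.02.02.01. Scheduled 20%. No special measure applies. → 20%.
Line C: rubber-upper → 09.02; leather-soled → 09.02.01; ankle boots → 09.02.01.02. Scheduled 37%. Selvast agreement on 09.02.01: not wholly obtained; anti-dumping (Selvast, 09.02): +6%; total 37% + 6% = 43%. → 43%.
Line D: rubber-upper → 09.02; leather-soled → 09.02.01; ordinary → 09.02.01.01. Scheduled 12%. Selvast agreement on 09.02.01: wholly obtained → 17% available; preference 17% not lower than 12% → no reduction; anti-dumping (Selvast, 09.02): +6%; total 12% + 6% = 18%. → 18%.
Sum: 18% + 20% + 43% + 18% = 99%.

99%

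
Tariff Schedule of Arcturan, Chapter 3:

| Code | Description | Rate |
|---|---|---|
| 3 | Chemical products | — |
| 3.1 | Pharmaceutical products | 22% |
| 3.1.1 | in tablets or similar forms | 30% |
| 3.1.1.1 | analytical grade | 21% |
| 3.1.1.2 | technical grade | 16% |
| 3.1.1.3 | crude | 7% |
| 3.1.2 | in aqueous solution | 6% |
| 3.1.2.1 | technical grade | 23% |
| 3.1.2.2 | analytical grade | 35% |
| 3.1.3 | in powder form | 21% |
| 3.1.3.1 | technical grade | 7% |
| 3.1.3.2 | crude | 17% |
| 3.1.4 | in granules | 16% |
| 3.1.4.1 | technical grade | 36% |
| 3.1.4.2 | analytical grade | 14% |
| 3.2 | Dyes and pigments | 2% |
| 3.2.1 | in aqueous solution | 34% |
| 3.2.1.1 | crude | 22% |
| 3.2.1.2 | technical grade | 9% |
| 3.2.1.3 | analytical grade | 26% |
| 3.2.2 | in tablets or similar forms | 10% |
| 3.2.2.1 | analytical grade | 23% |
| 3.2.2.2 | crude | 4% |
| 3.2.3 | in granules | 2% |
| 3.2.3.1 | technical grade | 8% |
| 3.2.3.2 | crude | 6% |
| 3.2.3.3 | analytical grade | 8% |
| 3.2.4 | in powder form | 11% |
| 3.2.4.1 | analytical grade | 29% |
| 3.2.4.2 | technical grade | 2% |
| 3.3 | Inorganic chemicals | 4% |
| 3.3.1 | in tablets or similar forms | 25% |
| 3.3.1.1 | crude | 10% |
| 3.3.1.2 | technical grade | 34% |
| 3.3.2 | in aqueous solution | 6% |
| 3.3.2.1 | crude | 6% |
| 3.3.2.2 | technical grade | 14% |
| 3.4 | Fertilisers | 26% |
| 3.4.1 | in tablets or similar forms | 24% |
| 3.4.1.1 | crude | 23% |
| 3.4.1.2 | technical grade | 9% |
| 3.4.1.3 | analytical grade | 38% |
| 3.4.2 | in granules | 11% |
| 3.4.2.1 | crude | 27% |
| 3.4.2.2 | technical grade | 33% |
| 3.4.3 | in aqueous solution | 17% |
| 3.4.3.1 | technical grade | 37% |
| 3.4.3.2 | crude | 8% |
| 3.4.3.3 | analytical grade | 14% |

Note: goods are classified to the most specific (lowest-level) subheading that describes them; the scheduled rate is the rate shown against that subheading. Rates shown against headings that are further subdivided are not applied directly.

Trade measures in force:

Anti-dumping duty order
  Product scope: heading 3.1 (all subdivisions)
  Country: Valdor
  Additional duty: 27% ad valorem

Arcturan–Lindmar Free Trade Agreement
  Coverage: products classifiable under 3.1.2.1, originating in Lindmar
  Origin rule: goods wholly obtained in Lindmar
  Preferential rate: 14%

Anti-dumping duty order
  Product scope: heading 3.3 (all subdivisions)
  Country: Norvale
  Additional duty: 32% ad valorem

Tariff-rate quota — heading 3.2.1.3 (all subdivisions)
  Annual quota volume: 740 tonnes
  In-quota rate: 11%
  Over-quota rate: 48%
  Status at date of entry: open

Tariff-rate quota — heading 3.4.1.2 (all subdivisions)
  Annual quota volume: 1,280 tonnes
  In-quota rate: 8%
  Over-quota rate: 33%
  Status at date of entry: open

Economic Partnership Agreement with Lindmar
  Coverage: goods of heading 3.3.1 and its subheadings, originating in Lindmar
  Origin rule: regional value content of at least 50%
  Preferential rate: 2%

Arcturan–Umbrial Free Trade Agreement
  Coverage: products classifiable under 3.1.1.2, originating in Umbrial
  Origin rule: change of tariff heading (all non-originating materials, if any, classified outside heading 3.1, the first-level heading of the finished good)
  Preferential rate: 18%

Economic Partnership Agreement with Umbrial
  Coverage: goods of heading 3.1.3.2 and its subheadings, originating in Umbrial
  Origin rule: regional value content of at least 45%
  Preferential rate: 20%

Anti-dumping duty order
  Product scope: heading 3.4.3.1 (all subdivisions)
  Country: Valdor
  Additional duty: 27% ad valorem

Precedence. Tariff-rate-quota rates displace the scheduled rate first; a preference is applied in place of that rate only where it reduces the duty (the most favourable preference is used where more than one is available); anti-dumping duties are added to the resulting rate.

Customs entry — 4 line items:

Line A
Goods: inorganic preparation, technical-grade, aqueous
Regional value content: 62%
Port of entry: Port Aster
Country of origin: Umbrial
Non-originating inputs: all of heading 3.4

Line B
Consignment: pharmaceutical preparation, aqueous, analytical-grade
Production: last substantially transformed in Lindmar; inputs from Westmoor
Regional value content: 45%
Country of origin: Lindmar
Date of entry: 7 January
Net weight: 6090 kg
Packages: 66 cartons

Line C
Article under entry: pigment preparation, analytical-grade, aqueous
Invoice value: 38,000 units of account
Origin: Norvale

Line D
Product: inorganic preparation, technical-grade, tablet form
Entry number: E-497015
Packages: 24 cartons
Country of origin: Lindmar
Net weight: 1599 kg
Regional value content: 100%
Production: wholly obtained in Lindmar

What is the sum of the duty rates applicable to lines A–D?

Line A: inorganic → 3.3; aqueous → 3.3.2; technical-grade → 3.3.2.2. Scheduled 14%. Umbrial agreement on 3.1.1.2: 3.3.2.2 not covered; Umbrial agreement on 3.1.3.2: 3.3.2.2 not covered. → 14%.
Line B: pharmaceutical → 3.1; aqueous → 3.1.2; analytical-grade → 3.1.2.2. Scheduled 35%. Lindmar agreement on 3.1.2.1: 3.1.2.2 not covered; Lindmar agreement on 3.3.1: 3.1.2.2 not covered. → 35%.
Line C: pigment → 3.2; aqueous → 3.2.1; analytical-grade → 3.2.1.3. Scheduled 26%. quota on 3.2.1.3 open → in-quota 11%. → 11%.
Line D: inorganic → 3.3; tablet form → 3.3.1; technical-grade → 3.3.1.2. Scheduled 34%. Lindmar agreement on 3.1.2.1: 3.3.1.2 not covered; Lindmar agreement on 3.3.1: RVC ≥ 50% → 2% available; preferential 2%. → 2%.
Sum: 14% + 35% + 11% + 2% = 62%.

62%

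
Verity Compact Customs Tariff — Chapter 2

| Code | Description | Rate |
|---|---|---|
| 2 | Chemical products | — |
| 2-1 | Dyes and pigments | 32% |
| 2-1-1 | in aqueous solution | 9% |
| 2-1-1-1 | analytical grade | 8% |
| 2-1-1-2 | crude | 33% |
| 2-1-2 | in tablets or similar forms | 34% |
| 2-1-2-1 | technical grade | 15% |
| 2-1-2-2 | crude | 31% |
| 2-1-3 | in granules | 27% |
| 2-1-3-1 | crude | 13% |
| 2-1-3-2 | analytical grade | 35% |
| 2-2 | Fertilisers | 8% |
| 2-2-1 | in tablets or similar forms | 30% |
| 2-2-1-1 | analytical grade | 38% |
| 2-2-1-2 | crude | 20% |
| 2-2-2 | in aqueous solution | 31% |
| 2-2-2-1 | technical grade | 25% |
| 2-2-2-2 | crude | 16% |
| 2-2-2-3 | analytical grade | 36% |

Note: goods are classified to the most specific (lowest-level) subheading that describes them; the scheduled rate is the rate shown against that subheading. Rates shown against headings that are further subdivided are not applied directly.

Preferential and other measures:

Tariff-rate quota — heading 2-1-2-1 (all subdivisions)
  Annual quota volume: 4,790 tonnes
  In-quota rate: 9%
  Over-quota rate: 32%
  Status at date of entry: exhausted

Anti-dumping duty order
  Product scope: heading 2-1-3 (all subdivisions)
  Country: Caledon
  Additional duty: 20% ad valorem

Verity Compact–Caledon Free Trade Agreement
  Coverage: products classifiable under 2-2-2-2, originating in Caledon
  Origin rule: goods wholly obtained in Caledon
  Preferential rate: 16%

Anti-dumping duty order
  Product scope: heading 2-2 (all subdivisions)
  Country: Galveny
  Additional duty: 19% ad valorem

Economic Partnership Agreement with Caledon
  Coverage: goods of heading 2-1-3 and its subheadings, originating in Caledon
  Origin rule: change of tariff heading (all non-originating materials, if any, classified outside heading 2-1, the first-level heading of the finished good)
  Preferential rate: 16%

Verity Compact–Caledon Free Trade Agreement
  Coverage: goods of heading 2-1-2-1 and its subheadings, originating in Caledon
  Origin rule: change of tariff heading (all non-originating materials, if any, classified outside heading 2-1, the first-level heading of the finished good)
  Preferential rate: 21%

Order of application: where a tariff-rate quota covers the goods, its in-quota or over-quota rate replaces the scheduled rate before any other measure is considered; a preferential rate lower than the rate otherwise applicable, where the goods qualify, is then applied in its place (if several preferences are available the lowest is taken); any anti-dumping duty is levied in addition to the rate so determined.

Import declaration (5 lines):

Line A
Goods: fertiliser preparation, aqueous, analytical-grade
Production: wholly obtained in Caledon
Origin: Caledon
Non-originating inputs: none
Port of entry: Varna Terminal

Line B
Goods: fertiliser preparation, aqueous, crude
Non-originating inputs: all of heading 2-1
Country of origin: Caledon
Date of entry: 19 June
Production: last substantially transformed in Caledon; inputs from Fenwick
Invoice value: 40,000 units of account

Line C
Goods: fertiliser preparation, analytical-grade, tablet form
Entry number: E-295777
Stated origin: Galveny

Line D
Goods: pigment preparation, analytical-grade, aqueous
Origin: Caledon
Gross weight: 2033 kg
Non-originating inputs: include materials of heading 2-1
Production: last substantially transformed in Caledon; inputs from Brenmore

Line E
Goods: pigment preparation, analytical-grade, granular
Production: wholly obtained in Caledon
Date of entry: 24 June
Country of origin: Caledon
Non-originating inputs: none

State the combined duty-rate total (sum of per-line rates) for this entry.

Line A: fertiliser → 2-2; aqueous → 2-2-2; analytical-grade → 2-2-2-3. Scheduled 36%. Caledon agreement on 2-2-2-2: 2-2-2-3 not covered; Caledon agreement on 2-1-3: 2-2-2-3 not covered; Caledon agreement on 2-1-2-1: 2-2-2-3 not covered. → 36%.
Line B: fertiliser → 2-2; aqueous → 2-2-2; crude → 2-2-2-2. Scheduled 16%. Caledon agreement on 2-2-2-2: not wholly obtained; Caledon agreement on 2-1-3: 2-2-2-2 not covered; Caledon agreement on 2-1-2-1: 2-2-2-2 not covered. → 16%.
Line C: fertiliser → 2-2; tablet form → 2-2-1; analytical-grade → 2-2-1-1. Scheduled 38%. anti-dumping (Galveny, 2-2): +19%; total 38% + 19% = 57%. → 57%.
Line D: pigment → 2-1; aqueous → 2-1-1; analytical-grade → 2-1-1-1. Scheduled 8%. Caledon agreement on 2-2-2-2: 2-1-1-1 not covered; Caledon agreement on 2-1-3: 2-1-1-1 not covered; Caledon agreement on 2-1-2-1: 2-1-1-1 not covered. → 8%.
Line E: pigment → 2-1; granular → 2-1-3; analytical-grade → 2-1-3-2. Scheduled 35%. Caledon agreement on 2-2-2-2: 2-1-3-2 not covered; Caledon agreement on 2-1-3: CTH met → 16% available; Caledon agreement on 2-1-2-1: 2-1-3-2 not covered; preferential 16%; anti-dumping (Caledon, 2-1-3): +20%; total 16% + 20% = 36%. → 36%.
Sum: 36% + 16% + 57% + 8% + 36% = 153%.

153%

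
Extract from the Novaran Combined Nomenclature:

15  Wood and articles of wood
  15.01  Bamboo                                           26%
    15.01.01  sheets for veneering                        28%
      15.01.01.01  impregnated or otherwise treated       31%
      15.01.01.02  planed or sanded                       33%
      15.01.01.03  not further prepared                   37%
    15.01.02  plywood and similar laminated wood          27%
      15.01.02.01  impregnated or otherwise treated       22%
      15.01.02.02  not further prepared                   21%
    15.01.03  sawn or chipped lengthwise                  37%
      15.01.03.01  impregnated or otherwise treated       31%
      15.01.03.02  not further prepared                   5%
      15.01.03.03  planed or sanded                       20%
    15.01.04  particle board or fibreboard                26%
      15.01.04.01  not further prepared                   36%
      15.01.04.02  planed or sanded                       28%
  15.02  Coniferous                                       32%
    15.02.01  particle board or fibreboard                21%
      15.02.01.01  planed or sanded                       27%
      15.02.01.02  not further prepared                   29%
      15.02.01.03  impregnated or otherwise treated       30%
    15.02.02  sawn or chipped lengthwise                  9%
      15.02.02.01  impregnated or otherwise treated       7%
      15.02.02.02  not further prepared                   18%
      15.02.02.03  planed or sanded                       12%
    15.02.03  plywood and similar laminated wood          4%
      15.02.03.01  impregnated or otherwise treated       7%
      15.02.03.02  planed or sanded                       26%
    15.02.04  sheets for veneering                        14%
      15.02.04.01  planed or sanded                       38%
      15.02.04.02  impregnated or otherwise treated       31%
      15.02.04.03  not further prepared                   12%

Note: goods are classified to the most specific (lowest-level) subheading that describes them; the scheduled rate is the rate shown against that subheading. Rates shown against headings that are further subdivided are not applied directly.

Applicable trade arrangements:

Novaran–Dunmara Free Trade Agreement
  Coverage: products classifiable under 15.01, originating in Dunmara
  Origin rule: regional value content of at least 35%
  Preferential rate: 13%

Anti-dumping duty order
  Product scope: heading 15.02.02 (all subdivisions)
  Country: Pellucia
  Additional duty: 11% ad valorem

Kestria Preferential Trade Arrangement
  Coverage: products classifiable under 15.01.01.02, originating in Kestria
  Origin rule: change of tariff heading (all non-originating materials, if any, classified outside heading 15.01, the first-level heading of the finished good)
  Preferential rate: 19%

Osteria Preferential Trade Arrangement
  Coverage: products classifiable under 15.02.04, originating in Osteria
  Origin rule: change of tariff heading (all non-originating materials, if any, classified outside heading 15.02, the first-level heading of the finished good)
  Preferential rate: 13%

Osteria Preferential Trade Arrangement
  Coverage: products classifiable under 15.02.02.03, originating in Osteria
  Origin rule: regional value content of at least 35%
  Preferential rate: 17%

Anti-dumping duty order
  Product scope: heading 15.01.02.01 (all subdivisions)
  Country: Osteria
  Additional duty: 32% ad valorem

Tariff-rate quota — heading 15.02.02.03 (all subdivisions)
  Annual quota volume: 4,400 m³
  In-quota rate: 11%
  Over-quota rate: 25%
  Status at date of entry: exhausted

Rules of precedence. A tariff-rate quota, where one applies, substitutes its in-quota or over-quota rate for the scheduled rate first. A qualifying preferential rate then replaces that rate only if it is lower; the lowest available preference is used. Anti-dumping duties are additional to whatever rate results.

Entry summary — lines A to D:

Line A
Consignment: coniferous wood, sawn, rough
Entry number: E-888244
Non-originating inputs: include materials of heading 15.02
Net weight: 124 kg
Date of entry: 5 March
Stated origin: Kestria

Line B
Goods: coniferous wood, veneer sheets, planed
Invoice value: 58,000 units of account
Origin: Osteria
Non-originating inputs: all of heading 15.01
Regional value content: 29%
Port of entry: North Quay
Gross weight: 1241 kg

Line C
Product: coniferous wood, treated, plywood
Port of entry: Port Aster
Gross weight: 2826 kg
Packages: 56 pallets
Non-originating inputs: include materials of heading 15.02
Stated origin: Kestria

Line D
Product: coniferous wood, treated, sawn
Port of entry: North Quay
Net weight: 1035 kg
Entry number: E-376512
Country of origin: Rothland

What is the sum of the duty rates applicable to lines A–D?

Line A: coniferous → 15.02; sawn → 15.02.02; rough → 15.02.02.02. Scheduled 18%. Kestria agreement on 15.01.01.02: 15.02.02.02 not covered. → 18%.
Line B: coniferous → 15.02; veneer sheets → 15.02.04; planed → 15.02.04.01. Scheduled 38%. Osteria agreement on 15.02.04: CTH met → 13% available; Osteria agreement on 15.02.02.03: 15.02.04.01 not covered; preferential 13%. → 13%.
Line C: coniferous → 15.02; plywood → 15.02.03; treated → 15.02.03.01. Scheduled 7%. Kestria agreement on 15.01.01.02: 15.02.03.01 not covered. → 7%.
Line D: coniferous → 15.02; sawn → 15.02.02; treated → 15.02.02.01. Scheduled 7%. No special measure applies. → 7%.
Sum: 18% + 13% + 7% + 7% = 45%.

45%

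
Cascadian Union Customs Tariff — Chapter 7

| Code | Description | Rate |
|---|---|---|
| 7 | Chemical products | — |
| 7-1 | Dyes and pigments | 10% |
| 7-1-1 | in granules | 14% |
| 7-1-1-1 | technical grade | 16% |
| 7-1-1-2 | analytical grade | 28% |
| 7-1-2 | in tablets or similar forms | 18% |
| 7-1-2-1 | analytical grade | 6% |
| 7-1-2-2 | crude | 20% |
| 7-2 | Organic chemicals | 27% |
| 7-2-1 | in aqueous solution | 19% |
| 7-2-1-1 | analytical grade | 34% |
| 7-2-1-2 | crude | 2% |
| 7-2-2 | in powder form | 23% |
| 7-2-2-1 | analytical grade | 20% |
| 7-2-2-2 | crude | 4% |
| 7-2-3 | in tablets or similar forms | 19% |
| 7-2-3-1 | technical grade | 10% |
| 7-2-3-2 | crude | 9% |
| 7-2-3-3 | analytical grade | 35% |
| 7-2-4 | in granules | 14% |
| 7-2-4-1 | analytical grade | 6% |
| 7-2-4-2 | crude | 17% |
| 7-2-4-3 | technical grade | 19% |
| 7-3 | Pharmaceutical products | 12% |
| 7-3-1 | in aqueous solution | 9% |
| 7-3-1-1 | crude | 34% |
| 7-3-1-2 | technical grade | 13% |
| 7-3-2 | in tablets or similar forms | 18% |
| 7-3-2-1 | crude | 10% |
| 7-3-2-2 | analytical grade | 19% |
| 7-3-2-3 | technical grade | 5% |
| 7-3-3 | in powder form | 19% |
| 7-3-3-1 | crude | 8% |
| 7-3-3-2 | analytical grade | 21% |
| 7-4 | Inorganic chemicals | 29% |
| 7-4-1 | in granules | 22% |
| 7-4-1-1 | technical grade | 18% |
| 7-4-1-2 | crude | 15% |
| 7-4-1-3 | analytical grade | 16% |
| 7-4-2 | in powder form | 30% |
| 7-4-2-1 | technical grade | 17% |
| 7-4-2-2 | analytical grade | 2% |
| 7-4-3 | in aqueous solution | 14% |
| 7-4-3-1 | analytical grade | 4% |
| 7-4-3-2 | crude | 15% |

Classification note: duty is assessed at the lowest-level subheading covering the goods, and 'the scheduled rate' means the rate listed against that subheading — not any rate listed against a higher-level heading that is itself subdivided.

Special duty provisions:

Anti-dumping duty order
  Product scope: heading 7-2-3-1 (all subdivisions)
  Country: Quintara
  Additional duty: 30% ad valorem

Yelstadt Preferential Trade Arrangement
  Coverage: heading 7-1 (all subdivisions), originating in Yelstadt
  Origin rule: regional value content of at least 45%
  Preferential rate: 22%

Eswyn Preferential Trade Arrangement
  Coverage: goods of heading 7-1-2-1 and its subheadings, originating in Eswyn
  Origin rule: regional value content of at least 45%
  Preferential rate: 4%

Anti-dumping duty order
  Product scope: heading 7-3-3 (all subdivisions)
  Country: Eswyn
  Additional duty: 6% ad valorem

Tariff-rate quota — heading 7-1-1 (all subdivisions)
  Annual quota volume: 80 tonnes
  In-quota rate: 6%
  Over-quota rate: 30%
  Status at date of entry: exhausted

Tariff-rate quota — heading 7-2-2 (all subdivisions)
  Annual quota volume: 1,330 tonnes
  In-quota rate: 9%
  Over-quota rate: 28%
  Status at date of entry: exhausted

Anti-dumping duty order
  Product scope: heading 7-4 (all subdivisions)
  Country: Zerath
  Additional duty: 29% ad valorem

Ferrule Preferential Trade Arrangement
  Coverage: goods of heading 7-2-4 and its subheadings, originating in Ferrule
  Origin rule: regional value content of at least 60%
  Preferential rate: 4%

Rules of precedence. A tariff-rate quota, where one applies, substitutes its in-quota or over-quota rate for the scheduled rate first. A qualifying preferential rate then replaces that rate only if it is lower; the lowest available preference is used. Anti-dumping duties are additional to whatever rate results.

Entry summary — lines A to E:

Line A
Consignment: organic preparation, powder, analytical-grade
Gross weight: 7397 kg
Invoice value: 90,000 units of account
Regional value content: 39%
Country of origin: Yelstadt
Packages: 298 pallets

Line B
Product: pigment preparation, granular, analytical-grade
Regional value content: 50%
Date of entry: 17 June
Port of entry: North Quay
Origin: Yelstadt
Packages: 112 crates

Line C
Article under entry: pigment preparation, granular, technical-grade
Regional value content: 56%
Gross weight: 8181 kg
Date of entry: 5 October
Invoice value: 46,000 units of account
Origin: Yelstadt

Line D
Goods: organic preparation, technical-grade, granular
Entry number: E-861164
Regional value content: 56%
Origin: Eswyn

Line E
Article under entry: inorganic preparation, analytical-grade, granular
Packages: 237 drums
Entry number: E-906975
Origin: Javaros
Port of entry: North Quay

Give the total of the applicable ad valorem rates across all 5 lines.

107%

Line A: organic → 7-2; powder → 7-2-2; analytical-grade → 7-2-2-1. Scheduled 20%. quota on 7-2-2 exhausted → over-quota 28%; Yelstadt agreement on 7-1: 7-2-2-1 not covered. → 28%.
Line B: pigment → 7-1; granular → 7-1-1; analytical-grade → 7-1-1-2. Scheduled 28%. quota on 7-1-1 exhausted → over-quota 30%; Yelstadt agreement on 7-1: RVC ≥ 45% → 22% available; preferential 22%. → 22%.
Line C: pigment → 7-1; granular → 7-1-1; technical-grade → 7-1-1-1. Scheduled 16%. quota on 7-1-1 exhausted → over-quota 30%; Yelstadt agreement on 7-1: RVC ≥ 45% → 22% available; preferential 22%. → 22%.
Line D: organic → 7-2; granular → 7-2-4; technical-grade → 7-2-4-3. Scheduled 19%. Eswyn agreement on 7-1-2-1: 7-2-4-3 not covered. → 19%.
Line E: inorganic → 7-4; granular → 7-4-1; analytical-grade → 7-4-1-3. Scheduled 16%. No special measure applies. → 16%.
Sum: 28% + 22% + 22% + 19% + 16% = 107%.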